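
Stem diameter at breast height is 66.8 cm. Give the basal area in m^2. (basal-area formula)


Formula: BA = pi * (DBH/2)^2 / 10000  (cm^2 to m^2)
Radius = DBH/2 = 66.8/2 = 33.4 cm
BA = pi * 33.4^2 / 10000
   = 3504.6351 cm^2 / 10000
   = 0.3505 m^2

0.3505


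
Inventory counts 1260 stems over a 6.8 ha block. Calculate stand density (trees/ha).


Formula: Stand Density = N_trees / Area_ha
Density = 1260 trees / 6.8 ha
Density = 185 trees/ha

185


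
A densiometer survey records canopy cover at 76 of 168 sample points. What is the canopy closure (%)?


Formula: Canopy closure = covered points / total points * 100
Closure = 76 / 168 * 100
Closure = 0.4524 * 100 = 45.2%

45.2


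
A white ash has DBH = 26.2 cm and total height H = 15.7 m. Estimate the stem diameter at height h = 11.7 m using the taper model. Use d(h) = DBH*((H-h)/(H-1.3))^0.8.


Taper: d(h) = DBH * ((H - h) / (H - 1.3))^0.8
Numerator = H - h = 15.7 - 11.7 = 4.0 m
Denominator = H - 1.3 = 15.7 - 1.3 = 14.4 m
Ratio = 4.0 / 14.4 = 0.27778
d = 26.2 * 0.27778^0.8 = 9.4 cm

9.4


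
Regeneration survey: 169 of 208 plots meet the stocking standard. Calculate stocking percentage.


Formula: Stocking % = stocked plots / total plots * 100
Stocking = 169 / 208 * 100
Stocking = 0.8125 * 100 = 81.3%

81.3


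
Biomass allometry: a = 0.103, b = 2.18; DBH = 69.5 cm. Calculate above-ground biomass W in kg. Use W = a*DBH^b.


Formula: W = a * DBH^b  (allometric power law)
DBH^b = 69.5^2.18 = 10363.9873
W = 0.103 * 10363.9873 = 1067.5 kg

1067.5


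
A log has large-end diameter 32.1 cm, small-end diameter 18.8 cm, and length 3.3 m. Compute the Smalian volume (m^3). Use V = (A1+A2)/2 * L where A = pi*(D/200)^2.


Smalian: V = (A1 + A2)/2 * L,  A = pi*(D/200)^2
A1 = pi*(32.1/200)^2 = 0.080928 m^2
A2 = pi*(18.8/200)^2 = 0.027759 m^2
V = (0.080928+0.027759)/2*3.3 = 0.1793 m^3

0.1793


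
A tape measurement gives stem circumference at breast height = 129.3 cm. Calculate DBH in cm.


Formula: DBH = C / pi
DBH = 129.3 / pi
pi = 3.14159...
DBH = 41.2 cm

41.2


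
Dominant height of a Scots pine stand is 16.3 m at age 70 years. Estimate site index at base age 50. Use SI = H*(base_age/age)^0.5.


Formula: SI = H_dom * (base_age / age)^0.5
Age ratio = 50 / 70 = 0.71429
sqrt(age_ratio) = 0.84515
SI = 16.3 * 0.84515 = 13.8 m

13.8


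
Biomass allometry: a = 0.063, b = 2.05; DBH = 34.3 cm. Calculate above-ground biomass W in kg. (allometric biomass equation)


Formula: W = a * DBH^b  (allometric power law)
DBH^b = 34.3^2.05 = 1403.9542
W = 0.063 * 1403.9542 = 88.4 kg

88.4


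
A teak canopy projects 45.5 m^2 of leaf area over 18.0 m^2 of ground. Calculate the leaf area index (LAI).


Formula: LAI = total leaf area / ground area  (dimensionless)
LAI = 45.5 m^2 / 18.0 m^2
LAI = 2.53

2.53


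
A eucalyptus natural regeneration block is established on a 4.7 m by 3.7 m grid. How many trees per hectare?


Formula: TPH = 10000 m^2/ha / (spacing_x * spacing_y)
Area per tree = 4.7 m * 3.7 m = 17.39 m^2
TPH = 10000 / 17.39 = 575 trees/ha

575


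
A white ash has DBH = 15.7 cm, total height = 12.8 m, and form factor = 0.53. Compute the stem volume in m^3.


Formula: V = pi * (DBH/200)^2 * H * ff
Radius = DBH/200 = 15.7/200 = 0.0785 m
Radius^2 = 0.0785^2 = 0.00616225 m^2
V = pi * 0.00616225 * 12.8 * 0.53
V = 0.131 m^3

0.131


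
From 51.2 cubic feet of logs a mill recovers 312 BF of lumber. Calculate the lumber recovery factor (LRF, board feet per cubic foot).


Formula: LRF = Lumber Output (BF) / Log Input (ft^3)
LRF = 312 BF / 51.2 ft^3
LRF = 6.09 BF/ft^3

6.09


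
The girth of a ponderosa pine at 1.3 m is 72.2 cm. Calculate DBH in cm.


Formula: DBH = C / pi
DBH = 72.2 / pi
pi = 3.14159...
DBH = 23.0 cm

23.0


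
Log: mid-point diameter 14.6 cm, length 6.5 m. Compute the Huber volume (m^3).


Huber: V = Am * L,  Am = pi*(Dm/200)^2
Am = pi*(14.6/200)^2 = 0.016742 m^2
V = 0.016742*6.5 = 0.1088 m^3

0.1088


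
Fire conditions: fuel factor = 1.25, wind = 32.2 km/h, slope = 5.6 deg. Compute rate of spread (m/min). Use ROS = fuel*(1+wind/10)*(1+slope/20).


Formula: ROS = fuel * (1 + wind/10) * (1 + slope/20)
Wind factor = 1 + 32.2/10 = 4.22
Slope factor = 1 + 5.6/20 = 1.28
ROS = 1.25 * 4.22 * 1.28 = 6.75 m/min

6.75


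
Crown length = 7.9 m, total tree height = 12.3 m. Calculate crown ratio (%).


Formula: Crown Ratio = (Crown Length / Total Height) * 100
CR = (7.9 m / 12.3 m) * 100
CR = 0.6423 * 100 = 64.2%

64.2


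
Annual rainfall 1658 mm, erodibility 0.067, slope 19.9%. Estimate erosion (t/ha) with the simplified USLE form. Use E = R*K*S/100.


Formula: E = R * K * S / 100  (simplified USLE)
R * K = 1658 * 0.067 = 111.086
E = 111.086 * 19.9 / 100 = 22.11 t/ha

22.11


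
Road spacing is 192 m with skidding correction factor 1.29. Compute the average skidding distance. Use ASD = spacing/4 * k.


Formula: ASD = (spacing / 4) * correction
Uncorrected distance = spacing / 4 = 192 / 4 = 48 m
ASD = 48 * 1.29 = 62 m

62


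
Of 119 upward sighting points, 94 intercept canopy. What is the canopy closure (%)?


Formula: Canopy closure = covered points / total points * 100
Closure = 94 / 119 * 100
Closure = 0.7899 * 100 = 79.0%

79.0


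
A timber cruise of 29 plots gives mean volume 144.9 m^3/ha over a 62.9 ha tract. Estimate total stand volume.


Formula: Total Volume = Mean Volume per ha * Total Area
Total Volume = 144.9 m^3/ha * 62.9 ha
Total Volume = 9114 m^3

9114


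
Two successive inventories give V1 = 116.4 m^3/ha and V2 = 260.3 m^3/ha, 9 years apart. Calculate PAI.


Formula: PAI = (V_T2 - V_T1) / (T2 - T1)
Volume increment = 260.3 - 116.4 = 143.9 m^3/ha
PAI = 143.9 / 9 = 15.99 m^3/ha/year

15.99


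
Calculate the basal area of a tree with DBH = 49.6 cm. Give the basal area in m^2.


Formula: BA = pi * (DBH/2)^2 / 10000  (cm^2 to m^2)
Radius = DBH/2 = 49.6/2 = 24.8 cm
BA = pi * 24.8^2 / 10000
   = 1932.2051 cm^2 / 10000
   = 0.1932 m^2

0.1932


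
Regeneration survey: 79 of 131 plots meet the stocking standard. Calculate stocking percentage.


Formula: Stocking % = stocked plots / total plots * 100
Stocking = 79 / 131 * 100
Stocking = 0.6031 * 100 = 60.3%

60.3


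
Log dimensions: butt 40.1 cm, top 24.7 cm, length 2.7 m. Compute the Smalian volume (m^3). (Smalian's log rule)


Smalian: V = (A1 + A2)/2 * L,  A = pi*(D/200)^2
A1 = pi*(40.1/200)^2 = 0.126293 m^2
A2 = pi*(24.7/200)^2 = 0.047916 m^2
V = (0.126293+0.047916)/2*2.7 = 0.2352 m^3

0.2352


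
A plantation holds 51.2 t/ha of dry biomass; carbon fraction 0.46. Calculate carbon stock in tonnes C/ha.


Formula: Carbon Stock = Biomass * Carbon Fraction
C = 51.2 t/ha * 0.46
C = 23.6 t C/ha

23.6


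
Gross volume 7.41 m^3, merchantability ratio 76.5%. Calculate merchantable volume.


Formula: MV = V_total * (merchantable_pct / 100)
Merchantable fraction = 76.5% / 100 = 0.765
MV = 7.41 m^3 * 0.765 = 5.669 m^3

5.669


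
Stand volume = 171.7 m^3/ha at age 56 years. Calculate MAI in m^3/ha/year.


Formula: MAI = Total Volume / Stand Age
MAI = 171.7 m^3/ha / 56 years
MAI = 3.07 m^3/ha/year

3.07


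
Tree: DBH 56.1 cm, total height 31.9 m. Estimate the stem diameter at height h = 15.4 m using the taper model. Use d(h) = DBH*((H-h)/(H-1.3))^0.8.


Taper: d(h) = DBH * ((H - h) / (H - 1.3))^0.8
Numerator = H - h = 31.9 - 15.4 = 16.5 m
Denominator = H - 1.3 = 31.9 - 1.3 = 30.6 m
Ratio = 16.5 / 30.6 = 0.53922
d = 56.1 * 0.53922^0.8 = 34.2 cm

34.2


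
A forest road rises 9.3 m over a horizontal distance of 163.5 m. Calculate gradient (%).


Formula: Gradient = rise / run * 100
Gradient = 9.3 / 163.5 * 100 = 5.7%

5.7


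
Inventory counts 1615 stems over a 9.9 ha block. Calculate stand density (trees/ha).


Formula: Stand Density = N_trees / Area_ha
Density = 1615 trees / 9.9 ha
Density = 163 trees/ha

163


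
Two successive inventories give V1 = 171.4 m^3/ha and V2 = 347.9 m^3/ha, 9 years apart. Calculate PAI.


Formula: PAI = (V_T2 - V_T1) / (T2 - T1)
Volume increment = 347.9 - 171.4 = 176.5 m^3/ha
PAI = 176.5 / 9 = 19.61 m^3/ha/year

19.61


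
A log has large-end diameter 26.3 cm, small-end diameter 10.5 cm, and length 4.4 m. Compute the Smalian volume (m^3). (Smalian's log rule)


Smalian: V = (A1 + A2)/2 * L,  A = pi*(D/200)^2
A1 = pi*(26.3/200)^2 = 0.054325 m^2
A2 = pi*(10.5/200)^2 = 0.008659 m^2
V = (0.054325+0.008659)/2*4.4 = 0.1386 m^3

0.1386


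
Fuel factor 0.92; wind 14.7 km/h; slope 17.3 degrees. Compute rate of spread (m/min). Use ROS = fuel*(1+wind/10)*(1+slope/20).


Formula: ROS = fuel * (1 + wind/10) * (1 + slope/20)
Wind factor = 1 + 14.7/10 = 2.47
Slope factor = 1 + 17.3/20 = 1.865
ROS = 0.92 * 2.47 * 1.865 = 4.24 m/min

4.24


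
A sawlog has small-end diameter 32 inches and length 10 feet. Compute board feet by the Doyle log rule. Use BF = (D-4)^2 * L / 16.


Doyle: BF = (D - 4)^2 * L / 16
Adjusted diameter = 32 - 4 = 28 in
(D-4)^2 = 28^2 = 784
BF = 784 * 10 / 16 = 490 BF

490


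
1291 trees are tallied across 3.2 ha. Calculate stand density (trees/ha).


Formula: Stand Density = N_trees / Area_ha
Density = 1291 trees / 3.2 ha
Density = 403 trees/ha

403


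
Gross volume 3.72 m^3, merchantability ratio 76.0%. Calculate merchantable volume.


Formula: MV = V_total * (merchantable_pct / 100)
Merchantable fraction = 76.0% / 100 = 0.76
MV = 3.72 m^3 * 0.76 = 2.827 m^3

2.827


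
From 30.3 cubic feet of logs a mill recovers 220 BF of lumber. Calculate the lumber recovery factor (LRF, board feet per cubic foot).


Formula: LRF = Lumber Output (BF) / Log Input (ft^3)
LRF = 220 BF / 30.3 ft^3
LRF = 7.26 BF/ft^3

7.26


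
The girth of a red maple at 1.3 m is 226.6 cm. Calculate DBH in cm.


Formula: DBH = C / pi
DBH = 226.6 / pi
pi = 3.14159...
DBH = 72.1 cm

72.1


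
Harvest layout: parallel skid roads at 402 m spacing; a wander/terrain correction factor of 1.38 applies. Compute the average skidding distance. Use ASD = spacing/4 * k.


Formula: ASD = (spacing / 4) * correction
Uncorrected distance = spacing / 4 = 402 / 4 = 100.5 m
ASD = 100.5 * 1.38 = 139 m

139


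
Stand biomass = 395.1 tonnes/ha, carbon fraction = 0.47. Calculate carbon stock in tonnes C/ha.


Formula: Carbon Stock = Biomass * Carbon Fraction
C = 395.1 t/ha * 0.47
C = 185.7 t C/ha

185.7


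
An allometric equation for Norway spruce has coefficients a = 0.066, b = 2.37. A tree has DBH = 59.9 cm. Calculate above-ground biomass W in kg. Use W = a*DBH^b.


Formula: W = a * DBH^b  (allometric power law)
DBH^b = 59.9^2.37 = 16311.788
W = 0.066 * 16311.788 = 1076.6 kg

1076.6


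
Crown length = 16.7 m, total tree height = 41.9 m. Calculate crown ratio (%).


Formula: Crown Ratio = (Crown Length / Total Height) * 100
CR = (16.7 m / 41.9 m) * 100
CR = 0.3986 * 100 = 39.9%

39.9


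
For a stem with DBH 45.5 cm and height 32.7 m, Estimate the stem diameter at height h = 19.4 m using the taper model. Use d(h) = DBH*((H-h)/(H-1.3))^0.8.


Taper: d(h) = DBH * ((H - h) / (H - 1.3))^0.8
Numerator = H - h = 32.7 - 19.4 = 13.3 m
Denominator = H - 1.3 = 32.7 - 1.3 = 31.4 m
Ratio = 13.3 / 31.4 = 0.42357
d = 45.5 * 0.42357^0.8 = 22.9 cm

22.9


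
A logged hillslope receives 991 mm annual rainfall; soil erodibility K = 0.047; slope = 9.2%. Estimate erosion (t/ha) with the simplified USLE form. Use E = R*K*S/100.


Formula: E = R * K * S / 100  (simplified USLE)
R * K = 991 * 0.047 = 46.577
E = 46.577 * 9.2 / 100 = 4.29 t/ha

4.29


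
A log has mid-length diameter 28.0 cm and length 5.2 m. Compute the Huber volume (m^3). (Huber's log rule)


Huber: V = Am * L,  Am = pi*(Dm/200)^2
Am = pi*(28.0/200)^2 = 0.061575 m^2
V = 0.061575*5.2 = 0.3202 m^3

0.3202


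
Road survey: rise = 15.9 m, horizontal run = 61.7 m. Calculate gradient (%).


Formula: Gradient = rise / run * 100
Gradient = 15.9 / 61.7 * 100 = 25.8%

25.8


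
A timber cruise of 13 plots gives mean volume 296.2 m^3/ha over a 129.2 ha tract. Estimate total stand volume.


Formula: Total Volume = Mean Volume per ha * Total Area
Total Volume = 296.2 m^3/ha * 129.2 ha
Total Volume = 38269 m^3

38269


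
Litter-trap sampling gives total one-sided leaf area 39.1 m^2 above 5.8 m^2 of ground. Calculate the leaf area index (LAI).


Formula: LAI = total leaf area / ground area  (dimensionless)
LAI = 39.1 m^2 / 5.8 m^2
LAI = 6.74

6.74


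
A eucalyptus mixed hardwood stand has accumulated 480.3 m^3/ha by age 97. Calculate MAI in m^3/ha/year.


Formula: MAI = Total Volume / Stand Age
MAI = 480.3 m^3/ha / 97 years
MAI = 4.95 m^3/ha/year

4.95


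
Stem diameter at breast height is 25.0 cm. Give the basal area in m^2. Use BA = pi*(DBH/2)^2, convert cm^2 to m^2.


Formula: BA = pi * (DBH/2)^2 / 10000  (cm^2 to m^2)
Radius = DBH/2 = 25.0/2 = 12.5 cm
BA = pi * 12.5^2 / 10000
   = 490.8739 cm^2 / 10000
   = 0.0491 m^2

0.0491


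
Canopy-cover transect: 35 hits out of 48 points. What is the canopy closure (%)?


Formula: Canopy closure = covered points / total points * 100
Closure = 35 / 48 * 100
Closure = 0.7292 * 100 = 72.9%

72.9


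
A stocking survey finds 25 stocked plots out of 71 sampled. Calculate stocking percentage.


Formula: Stocking % = stocked plots / total plots * 100
Stocking = 25 / 71 * 100
Stocking = 0.3521 * 100 = 35.2%

35.2


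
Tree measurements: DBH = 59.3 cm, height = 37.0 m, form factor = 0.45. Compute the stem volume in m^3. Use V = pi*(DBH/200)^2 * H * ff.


Formula: V = pi * (DBH/200)^2 * H * ff
Radius = DBH/200 = 59.3/200 = 0.2965 m
Radius^2 = 0.2965^2 = 0.08791225 m^2
V = pi * 0.08791225 * 37.0 * 0.45
V = 4.598 m^3

4.598


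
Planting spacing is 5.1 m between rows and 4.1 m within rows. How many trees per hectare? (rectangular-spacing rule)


Formula: TPH = 10000 m^2/ha / (spacing_x * spacing_y)
Area per tree = 5.1 m * 4.1 m = 20.91 m^2
TPH = 10000 / 20.91 = 478 trees/ha

478


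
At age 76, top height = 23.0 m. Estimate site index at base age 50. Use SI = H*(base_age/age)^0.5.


Formula: SI = H_dom * (base_age / age)^0.5
Age ratio = 50 / 76 = 0.65789
sqrt(age_ratio) = 0.81111
SI = 23.0 * 0.81111 = 18.7 m

18.7


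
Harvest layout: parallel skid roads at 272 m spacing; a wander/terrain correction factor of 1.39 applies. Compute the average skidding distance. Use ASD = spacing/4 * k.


Formula: ASD = (spacing / 4) * correction
Uncorrected distance = spacing / 4 = 272 / 4 = 68 m
ASD = 68 * 1.39 = 95 m

95


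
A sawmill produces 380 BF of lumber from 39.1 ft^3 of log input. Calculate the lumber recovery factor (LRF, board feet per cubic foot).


Formula: LRF = Lumber Output (BF) / Log Input (ft^3)
LRF = 380 BF / 39.1 ft^3
LRF = 9.72 BF/ft^3

9.72


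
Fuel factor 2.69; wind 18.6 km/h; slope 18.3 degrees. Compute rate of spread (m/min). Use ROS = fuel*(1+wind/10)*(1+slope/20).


Formula: ROS = fuel * (1 + wind/10) * (1 + slope/20)
Wind factor = 1 + 18.6/10 = 2.86
Slope factor = 1 + 18.3/20 = 1.915
ROS = 2.69 * 2.86 * 1.915 = 14.73 m/min

14.73


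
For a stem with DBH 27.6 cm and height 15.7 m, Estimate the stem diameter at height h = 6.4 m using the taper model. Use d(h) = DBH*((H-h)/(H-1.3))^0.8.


Taper: d(h) = DBH * ((H - h) / (H - 1.3))^0.8
Numerator = H - h = 15.7 - 6.4 = 9.3 m
Denominator = H - 1.3 = 15.7 - 1.3 = 14.4 m
Ratio = 9.3 / 14.4 = 0.64583
d = 27.6 * 0.64583^0.8 = 19.5 cm

19.5


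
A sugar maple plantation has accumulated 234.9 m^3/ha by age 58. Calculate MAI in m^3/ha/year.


Formula: MAI = Total Volume / Stand Age
MAI = 234.9 m^3/ha / 58 years
MAI = 4.05 m^3/ha/year

4.05


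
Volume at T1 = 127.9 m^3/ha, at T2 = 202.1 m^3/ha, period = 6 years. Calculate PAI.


Formula: PAI = (V_T2 - V_T1) / (T2 - T1)
Volume increment = 202.1 - 127.9 = 74.2 m^3/ha
PAI = 74.2 / 6 = 12.37 m^3/ha/year

12.37


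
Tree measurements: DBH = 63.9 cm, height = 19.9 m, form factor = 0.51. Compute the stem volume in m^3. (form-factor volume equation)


Formula: V = pi * (DBH/200)^2 * H * ff
Radius = DBH/200 = 63.9/200 = 0.3195 m
Radius^2 = 0.3195^2 = 0.10208025 m^2
V = pi * 0.10208025 * 19.9 * 0.51
V = 3.255 m^3

3.255


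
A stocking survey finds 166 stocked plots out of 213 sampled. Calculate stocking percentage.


Formula: Stocking % = stocked plots / total plots * 100
Stocking = 166 / 213 * 100
Stocking = 0.7793 * 100 = 77.9%

77.9


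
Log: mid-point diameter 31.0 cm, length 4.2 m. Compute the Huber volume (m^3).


Huber: V = Am * L,  Am = pi*(Dm/200)^2
Am = pi*(31.0/200)^2 = 0.075477 m^2
V = 0.075477*4.2 = 0.317 m^3

0.317


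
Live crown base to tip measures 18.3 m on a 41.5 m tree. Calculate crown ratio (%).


Formula: Crown Ratio = (Crown Length / Total Height) * 100
CR = (18.3 m / 41.5 m) * 100
CR = 0.441 * 100 = 44.1%

44.1


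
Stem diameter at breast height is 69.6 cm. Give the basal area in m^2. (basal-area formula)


Formula: BA = pi * (DBH/2)^2 / 10000  (cm^2 to m^2)
Radius = DBH/2 = 69.6/2 = 34.8 cm
BA = pi * 34.8^2 / 10000
   = 3804.5944 cm^2 / 10000
   = 0.3805 m^2

0.3805


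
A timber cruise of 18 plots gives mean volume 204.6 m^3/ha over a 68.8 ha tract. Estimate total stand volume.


Formula: Total Volume = Mean Volume per ha * Total Area
Total Volume = 204.6 m^3/ha * 68.8 ha
Total Volume = 14076 m^3

14076


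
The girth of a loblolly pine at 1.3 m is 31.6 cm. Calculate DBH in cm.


Formula: DBH = C / pi
DBH = 31.6 / pi
pi = 3.14159...
DBH = 10.1 cm

10.1


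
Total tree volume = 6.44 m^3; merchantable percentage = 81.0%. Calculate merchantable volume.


Formula: MV = V_total * (merchantable_pct / 100)
Merchantable fraction = 81.0% / 100 = 0.81
MV = 6.44 m^3 * 0.81 = 5.216 m^3

5.216


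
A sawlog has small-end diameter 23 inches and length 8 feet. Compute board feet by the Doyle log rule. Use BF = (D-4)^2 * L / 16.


Doyle: BF = (D - 4)^2 * L / 16
Adjusted diameter = 23 - 4 = 19 in
(D-4)^2 = 19^2 = 361
BF = 361 * 8 / 16 = 181 BF

181


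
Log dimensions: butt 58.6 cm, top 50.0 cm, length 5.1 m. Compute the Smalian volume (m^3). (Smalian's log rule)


Smalian: V = (A1 + A2)/2 * L,  A = pi*(D/200)^2
A1 = pi*(58.6/200)^2 = 0.269703 m^2
A2 = pi*(50.0/200)^2 = 0.19635 m^2
V = (0.269703+0.19635)/2*5.1 = 1.1884 m^3

1.1884


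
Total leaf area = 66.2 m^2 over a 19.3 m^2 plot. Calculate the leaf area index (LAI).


Formula: LAI = total leaf area / ground area  (dimensionless)
LAI = 66.2 m^2 / 19.3 m^2
LAI = 3.43

3.43


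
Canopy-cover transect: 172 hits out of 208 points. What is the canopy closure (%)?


Formula: Canopy closure = covered points / total points * 100
Closure = 172 / 208 * 100
Closure = 0.8269 * 100 = 82.7%

82.7


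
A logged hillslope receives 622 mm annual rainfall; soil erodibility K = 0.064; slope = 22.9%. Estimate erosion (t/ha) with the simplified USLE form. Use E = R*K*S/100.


Formula: E = R * K * S / 100  (simplified USLE)
R * K = 622 * 0.064 = 39.808
E = 39.808 * 22.9 / 100 = 9.12 t/ha

9.12


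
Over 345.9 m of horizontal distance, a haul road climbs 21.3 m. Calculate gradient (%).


Formula: Gradient = rise / run * 100
Gradient = 21.3 / 345.9 * 100 = 6.2%

6.2


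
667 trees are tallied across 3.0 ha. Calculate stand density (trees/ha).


Formula: Stand Density = N_trees / Area_ha
Density = 667 trees / 3.0 ha
Density = 222 trees/ha

222


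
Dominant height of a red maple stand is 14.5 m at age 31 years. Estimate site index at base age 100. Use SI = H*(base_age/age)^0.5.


Formula: SI = H_dom * (base_age / age)^0.5
Age ratio = 100 / 31 = 3.22581
sqrt(age_ratio) = 1.79605
SI = 14.5 * 1.79605 = 26.0 m

26.0


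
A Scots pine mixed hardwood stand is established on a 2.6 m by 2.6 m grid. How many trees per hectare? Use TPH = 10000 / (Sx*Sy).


Formula: TPH = 10000 m^2/ha / (spacing_x * spacing_y)
Area per tree = 2.6 m * 2.6 m = 6.76 m^2
TPH = 10000 / 6.76 = 1479 trees/ha

1479


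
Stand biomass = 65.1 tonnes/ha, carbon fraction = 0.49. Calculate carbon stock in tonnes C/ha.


Formula: Carbon Stock = Biomass * Carbon Fraction
C = 65.1 t/ha * 0.49
C = 31.9 t C/ha

31.9


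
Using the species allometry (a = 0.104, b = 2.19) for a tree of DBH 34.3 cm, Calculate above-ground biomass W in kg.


Formula: W = a * DBH^b  (allometric power law)
DBH^b = 34.3^2.19 = 2303.001
W = 0.104 * 2303.001 = 239.5 kg

239.5


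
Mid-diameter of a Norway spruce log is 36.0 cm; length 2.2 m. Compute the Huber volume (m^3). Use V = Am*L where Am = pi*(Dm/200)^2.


Huber: V = Am * L,  Am = pi*(Dm/200)^2
Am = pi*(36.0/200)^2 = 0.101788 m^2
V = 0.101788*2.2 = 0.2239 m^3

0.2239


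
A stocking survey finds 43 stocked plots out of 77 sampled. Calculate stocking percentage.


Formula: Stocking % = stocked plots / total plots * 100
Stocking = 43 / 77 * 100
Stocking = 0.5584 * 100 = 55.8%

55.8


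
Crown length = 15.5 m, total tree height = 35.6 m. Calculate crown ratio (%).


Formula: Crown Ratio = (Crown Length / Total Height) * 100
CR = (15.5 m / 35.6 m) * 100
CR = 0.4354 * 100 = 43.5%

43.5


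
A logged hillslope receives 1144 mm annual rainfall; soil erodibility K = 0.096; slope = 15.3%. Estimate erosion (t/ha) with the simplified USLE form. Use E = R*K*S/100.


Formula: E = R * K * S / 100  (simplified USLE)
R * K = 1144 * 0.096 = 109.824
E = 109.824 * 15.3 / 100 = 16.8 t/ha

16.8


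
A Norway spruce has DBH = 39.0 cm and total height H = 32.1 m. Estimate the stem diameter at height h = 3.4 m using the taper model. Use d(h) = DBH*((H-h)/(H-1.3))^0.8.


Taper: d(h) = DBH * ((H - h) / (H - 1.3))^0.8
Numerator = H - h = 32.1 - 3.4 = 28.7 m
Denominator = H - 1.3 = 32.1 - 1.3 = 30.8 m
Ratio = 28.7 / 30.8 = 0.93182
d = 39.0 * 0.93182^0.8 = 36.9 cm

36.9


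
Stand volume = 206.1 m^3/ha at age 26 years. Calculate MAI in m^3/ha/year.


Formula: MAI = Total Volume / Stand Age
MAI = 206.1 m^3/ha / 26 years
MAI = 7.93 m^3/ha/year

7.93


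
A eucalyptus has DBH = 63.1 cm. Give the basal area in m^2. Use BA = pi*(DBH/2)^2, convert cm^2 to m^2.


Formula: BA = pi * (DBH/2)^2 / 10000  (cm^2 to m^2)
Radius = DBH/2 = 63.1/2 = 31.55 cm
BA = pi * 31.55^2 / 10000
   = 3127.1492 cm^2 / 10000
   = 0.3127 m^2

0.3127


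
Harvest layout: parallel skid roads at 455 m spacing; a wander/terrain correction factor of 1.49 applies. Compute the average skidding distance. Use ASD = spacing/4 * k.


Formula: ASD = (spacing / 4) * correction
Uncorrected distance = spacing / 4 = 455 / 4 = 113.75 m
ASD = 113.75 * 1.49 = 169 m

169


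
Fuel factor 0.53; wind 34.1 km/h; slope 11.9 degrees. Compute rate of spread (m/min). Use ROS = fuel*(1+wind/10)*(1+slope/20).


Formula: ROS = fuel * (1 + wind/10) * (1 + slope/20)
Wind factor = 1 + 34.1/10 = 4.41
Slope factor = 1 + 11.9/20 = 1.595
ROS = 0.53 * 4.41 * 1.595 = 3.73 m/min

3.73


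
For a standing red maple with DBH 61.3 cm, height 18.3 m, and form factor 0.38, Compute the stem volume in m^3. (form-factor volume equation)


Formula: V = pi * (DBH/200)^2 * H * ff
Radius = DBH/200 = 61.3/200 = 0.3065 m
Radius^2 = 0.3065^2 = 0.09394225 m^2
V = pi * 0.09394225 * 18.3 * 0.38
V = 2.052 m^3

2.052


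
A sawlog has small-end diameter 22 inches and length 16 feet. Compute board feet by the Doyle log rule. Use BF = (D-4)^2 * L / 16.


Doyle: BF = (D - 4)^2 * L / 16
Adjusted diameter = 22 - 4 = 18 in
(D-4)^2 = 18^2 = 324
BF = 324 * 16 / 16 = 324 BF

324


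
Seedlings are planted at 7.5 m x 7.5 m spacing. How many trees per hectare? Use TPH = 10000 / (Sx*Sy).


Formula: TPH = 10000 m^2/ha / (spacing_x * spacing_y)
Area per tree = 7.5 m * 7.5 m = 56.25 m^2
TPH = 10000 / 56.25 = 178 trees/ha

178


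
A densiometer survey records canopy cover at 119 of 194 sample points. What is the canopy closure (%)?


Formula: Canopy closure = covered points / total points * 100
Closure = 119 / 194 * 100
Closure = 0.6134 * 100 = 61.3%

61.3


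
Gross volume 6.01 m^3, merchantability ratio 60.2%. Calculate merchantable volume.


Formula: MV = V_total * (merchantable_pct / 100)
Merchantable fraction = 60.2% / 100 = 0.602
MV = 6.01 m^3 * 0.602 = 3.618 m^3

3.618


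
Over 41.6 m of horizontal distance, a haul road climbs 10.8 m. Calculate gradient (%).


Formula: Gradient = rise / run * 100
Gradient = 10.8 / 41.6 * 100 = 26.0%

26.0


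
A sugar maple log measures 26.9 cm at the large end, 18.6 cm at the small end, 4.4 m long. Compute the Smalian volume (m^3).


Smalian: V = (A1 + A2)/2 * L,  A = pi*(D/200)^2
A1 = pi*(26.9/200)^2 = 0.056832 m^2
A2 = pi*(18.6/200)^2 = 0.027172 m^2
V = (0.056832+0.027172)/2*4.4 = 0.1848 m^3

0.1848


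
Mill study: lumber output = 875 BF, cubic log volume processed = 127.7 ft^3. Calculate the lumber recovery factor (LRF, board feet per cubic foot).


Formula: LRF = Lumber Output (BF) / Log Input (ft^3)
LRF = 875 BF / 127.7 ft^3
LRF = 6.85 BF/ft^3

6.85


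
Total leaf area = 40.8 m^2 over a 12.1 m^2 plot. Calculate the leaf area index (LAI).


Formula: LAI = total leaf area / ground area  (dimensionless)
LAI = 40.8 m^2 / 12.1 m^2
LAI = 3.37

3.37


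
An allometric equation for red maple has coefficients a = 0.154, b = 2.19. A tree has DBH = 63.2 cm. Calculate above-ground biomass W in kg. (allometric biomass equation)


Formula: W = a * DBH^b  (allometric power law)
DBH^b = 63.2^2.19 = 8781.5343
W = 0.154 * 8781.5343 = 1352.4 kg

1352.4


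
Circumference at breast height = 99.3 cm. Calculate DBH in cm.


Formula: DBH = C / pi
DBH = 99.3 / pi
pi = 3.14159...
DBH = 31.6 cm

31.6


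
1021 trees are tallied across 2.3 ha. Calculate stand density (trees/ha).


Formula: Stand Density = N_trees / Area_ha
Density = 1021 trees / 2.3 ha
Density = 444 trees/ha

444


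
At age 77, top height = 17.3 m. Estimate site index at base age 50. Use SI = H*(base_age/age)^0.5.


Formula: SI = H_dom * (base_age / age)^0.5
Age ratio = 50 / 77 = 0.64935
sqrt(age_ratio) = 0.80582
SI = 17.3 * 0.80582 = 13.9 m

13.9


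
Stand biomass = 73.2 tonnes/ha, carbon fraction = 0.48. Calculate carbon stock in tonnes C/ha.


Formula: Carbon Stock = Biomass * Carbon Fraction
C = 73.2 t/ha * 0.48
C = 35.1 t C/ha

35.1


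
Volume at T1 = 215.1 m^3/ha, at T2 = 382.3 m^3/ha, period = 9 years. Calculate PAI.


Formula: PAI = (V_T2 - V_T1) / (T2 - T1)
Volume increment = 382.3 - 215.1 = 167.2 m^3/ha
PAI = 167.2 / 9 = 18.58 m^3/ha/year

18.58


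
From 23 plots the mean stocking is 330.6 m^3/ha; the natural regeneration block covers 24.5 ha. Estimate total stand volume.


Formula: Total Volume = Mean Volume per ha * Total Area
Total Volume = 330.6 m^3/ha * 24.5 ha
Total Volume = 8100 m^3

8100


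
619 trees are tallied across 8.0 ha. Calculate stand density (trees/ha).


Formula: Stand Density = N_trees / Area_ha
Density = 619 trees / 8.0 ha
Density = 77 trees/ha

77


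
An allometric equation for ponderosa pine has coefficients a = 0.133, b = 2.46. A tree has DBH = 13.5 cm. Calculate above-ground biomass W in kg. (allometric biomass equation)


Formula: W = a * DBH^b  (allometric power law)
DBH^b = 13.5^2.46 = 603.4219
W = 0.133 * 603.4219 = 80.3 kg

80.3


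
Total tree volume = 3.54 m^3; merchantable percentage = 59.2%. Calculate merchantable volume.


Formula: MV = V_total * (merchantable_pct / 100)
Merchantable fraction = 59.2% / 100 = 0.592
MV = 3.54 m^3 * 0.592 = 2.096 m^3

2.096


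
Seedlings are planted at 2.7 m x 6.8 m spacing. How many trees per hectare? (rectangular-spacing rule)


Formula: TPH = 10000 m^2/ha / (spacing_x * spacing_y)
Area per tree = 2.7 m * 6.8 m = 18.36 m^2
TPH = 10000 / 18.36 = 545 trees/ha

545


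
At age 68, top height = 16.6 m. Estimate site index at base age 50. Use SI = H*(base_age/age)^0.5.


Formula: SI = H_dom * (base_age / age)^0.5
Age ratio = 50 / 68 = 0.73529
sqrt(age_ratio) = 0.85749
SI = 16.6 * 0.85749 = 14.2 m

14.2


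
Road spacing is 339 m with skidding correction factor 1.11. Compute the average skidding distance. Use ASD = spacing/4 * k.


Formula: ASD = (spacing / 4) * correction
Uncorrected distance = spacing / 4 = 339 / 4 = 84.75 m
ASD = 84.75 * 1.11 = 94 m

94


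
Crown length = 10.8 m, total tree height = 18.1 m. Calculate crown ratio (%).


Formula: Crown Ratio = (Crown Length / Total Height) * 100
CR = (10.8 m / 18.1 m) * 100
CR = 0.5967 * 100 = 59.7%

59.7


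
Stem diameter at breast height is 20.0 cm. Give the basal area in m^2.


Formula: BA = pi * (DBH/2)^2 / 10000  (cm^2 to m^2)
Radius = DBH/2 = 20.0/2 = 10.0 cm
BA = pi * 10.0^2 / 10000
   = 314.1593 cm^2 / 10000
   = 0.0314 m^2

0.0314


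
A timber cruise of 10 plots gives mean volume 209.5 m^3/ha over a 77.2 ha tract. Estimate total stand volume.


Formula: Total Volume = Mean Volume per ha * Total Area
Total Volume = 209.5 m^3/ha * 77.2 ha
Total Volume = 16173 m^3

16173


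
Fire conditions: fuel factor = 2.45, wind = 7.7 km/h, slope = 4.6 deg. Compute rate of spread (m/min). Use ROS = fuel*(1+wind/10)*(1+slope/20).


Formula: ROS = fuel * (1 + wind/10) * (1 + slope/20)
Wind factor = 1 + 7.7/10 = 1.77
Slope factor = 1 + 4.6/20 = 1.23
ROS = 2.45 * 1.77 * 1.23 = 5.33 m/min

5.33


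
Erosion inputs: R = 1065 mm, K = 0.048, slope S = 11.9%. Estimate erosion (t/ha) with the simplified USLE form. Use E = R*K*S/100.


Formula: E = R * K * S / 100  (simplified USLE)
R * K = 1065 * 0.048 = 51.12
E = 51.12 * 11.9 / 100 = 6.08 t/ha

6.08


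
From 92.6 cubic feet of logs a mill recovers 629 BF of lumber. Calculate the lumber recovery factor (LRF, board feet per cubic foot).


Formula: LRF = Lumber Output (BF) / Log Input (ft^3)
LRF = 629 BF / 92.6 ft^3
LRF = 6.79 BF/ft^3

6.79


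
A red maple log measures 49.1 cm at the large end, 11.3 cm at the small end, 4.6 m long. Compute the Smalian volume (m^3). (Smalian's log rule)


Smalian: V = (A1 + A2)/2 * L,  A = pi*(D/200)^2
A1 = pi*(49.1/200)^2 = 0.189345 m^2
A2 = pi*(11.3/200)^2 = 0.010029 m^2
V = (0.189345+0.010029)/2*4.6 = 0.4586 m^3

0.4586


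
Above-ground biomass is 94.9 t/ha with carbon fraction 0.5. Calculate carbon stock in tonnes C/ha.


Formula: Carbon Stock = Biomass * Carbon Fraction
C = 94.9 t/ha * 0.5
C = 47.5 t C/ha

47.5


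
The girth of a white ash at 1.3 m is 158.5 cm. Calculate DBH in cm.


Formula: DBH = C / pi
DBH = 158.5 / pi
pi = 3.14159...
DBH = 50.5 cm

50.5


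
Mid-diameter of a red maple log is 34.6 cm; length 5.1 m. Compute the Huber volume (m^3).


Huber: V = Am * L,  Am = pi*(Dm/200)^2
Am = pi*(34.6/200)^2 = 0.094025 m^2
V = 0.094025*5.1 = 0.4795 m^3

0.4795


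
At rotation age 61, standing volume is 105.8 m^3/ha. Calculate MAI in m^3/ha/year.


Formula: MAI = Total Volume / Stand Age
MAI = 105.8 m^3/ha / 61 years
MAI = 1.73 m^3/ha/year

1.73


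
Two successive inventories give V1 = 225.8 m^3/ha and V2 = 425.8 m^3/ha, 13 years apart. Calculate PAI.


Formula: PAI = (V_T2 - V_T1) / (T2 - T1)
Volume increment = 425.8 - 225.8 = 200.0 m^3/ha
PAI = 200.0 / 13 = 15.38 m^3/ha/year

15.38


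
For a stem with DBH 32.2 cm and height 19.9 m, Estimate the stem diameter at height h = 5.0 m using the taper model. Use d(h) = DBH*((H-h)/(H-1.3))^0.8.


Taper: d(h) = DBH * ((H - h) / (H - 1.3))^0.8
Numerator = H - h = 19.9 - 5.0 = 14.9 m
Denominator = H - 1.3 = 19.9 - 1.3 = 18.6 m
Ratio = 14.9 / 18.6 = 0.80108
d = 32.2 * 0.80108^0.8 = 27.0 cm

27.0


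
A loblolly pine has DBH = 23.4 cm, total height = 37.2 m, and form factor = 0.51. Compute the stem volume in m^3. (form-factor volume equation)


Formula: V = pi * (DBH/200)^2 * H * ff
Radius = DBH/200 = 23.4/200 = 0.117 m
Radius^2 = 0.117^2 = 0.013689 m^2
V = pi * 0.013689 * 37.2 * 0.51
V = 0.816 m^3

0.816


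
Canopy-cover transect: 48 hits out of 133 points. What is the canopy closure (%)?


Formula: Canopy closure = covered points / total points * 100
Closure = 48 / 133 * 100
Closure = 0.3609 * 100 = 36.1%

36.1


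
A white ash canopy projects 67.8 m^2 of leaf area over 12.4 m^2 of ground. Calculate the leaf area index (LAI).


Formula: LAI = total leaf area / ground area  (dimensionless)
LAI = 67.8 m^2 / 12.4 m^2
LAI = 5.47

5.47


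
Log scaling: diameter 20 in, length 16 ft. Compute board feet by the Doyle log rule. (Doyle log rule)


Doyle: BF = (D - 4)^2 * L / 16
Adjusted diameter = 20 - 4 = 16 in
(D-4)^2 = 16^2 = 256
BF = 256 * 16 / 16 = 256 BF

256


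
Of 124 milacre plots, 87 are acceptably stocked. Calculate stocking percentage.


Formula: Stocking % = stocked plots / total plots * 100
Stocking = 87 / 124 * 100
Stocking = 0.7016 * 100 = 70.2%

70.2


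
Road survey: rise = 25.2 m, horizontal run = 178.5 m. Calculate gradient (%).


Formula: Gradient = rise / run * 100
Gradient = 25.2 / 178.5 * 100 = 14.1%

14.1


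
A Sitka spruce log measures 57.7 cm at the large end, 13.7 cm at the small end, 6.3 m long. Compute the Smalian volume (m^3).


Smalian: V = (A1 + A2)/2 * L,  A = pi*(D/200)^2
A1 = pi*(57.7/200)^2 = 0.261482 m^2
A2 = pi*(13.7/200)^2 = 0.014741 m^2
V = (0.261482+0.014741)/2*6.3 = 0.8701 m^3

0.8701


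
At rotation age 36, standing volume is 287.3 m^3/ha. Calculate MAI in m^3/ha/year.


Formula: MAI = Total Volume / Stand Age
MAI = 287.3 m^3/ha / 36 years
MAI = 7.98 m^3/ha/year

7.98


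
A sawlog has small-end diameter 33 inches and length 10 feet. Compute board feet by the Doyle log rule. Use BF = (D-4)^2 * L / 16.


Doyle: BF = (D - 4)^2 * L / 16
Adjusted diameter = 33 - 4 = 29 in
(D-4)^2 = 29^2 = 841
BF = 841 * 10 / 16 = 526 BF

526


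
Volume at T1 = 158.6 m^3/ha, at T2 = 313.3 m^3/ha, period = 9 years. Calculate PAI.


Formula: PAI = (V_T2 - V_T1) / (T2 - T1)
Volume increment = 313.3 - 158.6 = 154.7 m^3/ha
PAI = 154.7 / 9 = 17.19 m^3/ha/year

17.19


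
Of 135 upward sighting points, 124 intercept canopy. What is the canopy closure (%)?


Formula: Canopy closure = covered points / total points * 100
Closure = 124 / 135 * 100
Closure = 0.9185 * 100 = 91.9%

91.9


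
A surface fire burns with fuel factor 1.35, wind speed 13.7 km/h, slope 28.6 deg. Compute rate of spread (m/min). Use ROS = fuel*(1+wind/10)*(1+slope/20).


Formula: ROS = fuel * (1 + wind/10) * (1 + slope/20)
Wind factor = 1 + 13.7/10 = 2.37
Slope factor = 1 + 28.6/20 = 2.43
ROS = 1.35 * 2.37 * 2.43 = 7.77 m/min

7.77


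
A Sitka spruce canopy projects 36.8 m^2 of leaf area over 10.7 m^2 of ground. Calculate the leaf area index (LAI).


Formula: LAI = total leaf area / ground area  (dimensionless)
LAI = 36.8 m^2 / 10.7 m^2
LAI = 3.44

3.44


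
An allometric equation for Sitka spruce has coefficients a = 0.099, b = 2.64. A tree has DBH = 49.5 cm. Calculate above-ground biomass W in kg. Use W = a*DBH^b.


Formula: W = a * DBH^b  (allometric power law)
DBH^b = 49.5^2.64 = 29768.553
W = 0.099 * 29768.553 = 2947.1 kg

2947.1


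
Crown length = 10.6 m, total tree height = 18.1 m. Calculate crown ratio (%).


Formula: Crown Ratio = (Crown Length / Total Height) * 100
CR = (10.6 m / 18.1 m) * 100
CR = 0.5856 * 100 = 58.6%

58.6


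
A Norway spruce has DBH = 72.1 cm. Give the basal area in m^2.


Formula: BA = pi * (DBH/2)^2 / 10000  (cm^2 to m^2)
Radius = DBH/2 = 72.1/2 = 36.05 cm
BA = pi * 36.05^2 / 10000
   = 4082.8217 cm^2 / 10000
   = 0.4083 m^2

0.4083


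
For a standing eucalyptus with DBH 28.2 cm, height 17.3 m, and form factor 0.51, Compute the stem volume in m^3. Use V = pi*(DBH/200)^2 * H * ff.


Formula: V = pi * (DBH/200)^2 * H * ff
Radius = DBH/200 = 28.2/200 = 0.141 m
Radius^2 = 0.141^2 = 0.019881 m^2
V = pi * 0.019881 * 17.3 * 0.51
V = 0.551 m^3

0.551


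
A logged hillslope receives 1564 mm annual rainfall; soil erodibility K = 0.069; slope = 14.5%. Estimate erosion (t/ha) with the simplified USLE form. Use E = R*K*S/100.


Formula: E = R * K * S / 100  (simplified USLE)
R * K = 1564 * 0.069 = 107.916
E = 107.916 * 14.5 / 100 = 15.65 t/ha

15.65


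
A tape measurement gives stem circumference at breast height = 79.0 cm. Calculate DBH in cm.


Formula: DBH = C / pi
DBH = 79.0 / pi
pi = 3.14159...
DBH = 25.1 cm

25.1


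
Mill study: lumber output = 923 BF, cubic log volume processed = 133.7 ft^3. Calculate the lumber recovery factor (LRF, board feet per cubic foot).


Formula: LRF = Lumber Output (BF) / Log Input (ft^3)
LRF = 923 BF / 133.7 ft^3
LRF = 6.9 BF/ft^3

6.9


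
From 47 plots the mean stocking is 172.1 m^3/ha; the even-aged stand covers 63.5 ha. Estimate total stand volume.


Formula: Total Volume = Mean Volume per ha * Total Area
Total Volume = 172.1 m^3/ha * 63.5 ha
Total Volume = 10928 m^3

10928


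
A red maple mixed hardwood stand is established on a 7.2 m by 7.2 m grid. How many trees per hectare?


Formula: TPH = 10000 m^2/ha / (spacing_x * spacing_y)
Area per tree = 7.2 m * 7.2 m = 51.84 m^2
TPH = 10000 / 51.84 = 193 trees/ha

193


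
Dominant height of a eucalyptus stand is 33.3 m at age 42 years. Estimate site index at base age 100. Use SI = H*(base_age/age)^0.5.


Formula: SI = H_dom * (base_age / age)^0.5
Age ratio = 100 / 42 = 2.38095
sqrt(age_ratio) = 1.54303
SI = 33.3 * 1.54303 = 51.4 m

51.4


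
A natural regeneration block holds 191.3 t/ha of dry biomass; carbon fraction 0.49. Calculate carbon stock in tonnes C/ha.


Formula: Carbon Stock = Biomass * Carbon Fraction
C = 191.3 t/ha * 0.49
C = 93.7 t C/ha

93.7


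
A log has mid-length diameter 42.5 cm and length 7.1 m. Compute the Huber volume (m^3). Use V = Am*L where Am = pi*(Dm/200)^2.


Huber: V = Am * L,  Am = pi*(Dm/200)^2
Am = pi*(42.5/200)^2 = 0.141863 m^2
V = 0.141863*7.1 = 1.0072 m^3

1.0072


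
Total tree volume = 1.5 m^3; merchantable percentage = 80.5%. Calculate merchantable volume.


Formula: MV = V_total * (merchantable_pct / 100)
Merchantable fraction = 80.5% / 100 = 0.805
MV = 1.5 m^3 * 0.805 = 1.208 m^3

1.208


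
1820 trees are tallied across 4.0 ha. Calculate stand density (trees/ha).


Formula: Stand Density = N_trees / Area_ha
Density = 1820 trees / 4.0 ha
Density = 455 trees/ha

455


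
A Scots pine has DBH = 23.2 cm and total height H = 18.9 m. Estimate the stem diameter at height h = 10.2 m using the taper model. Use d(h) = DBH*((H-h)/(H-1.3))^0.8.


Taper: d(h) = DBH * ((H - h) / (H - 1.3))^0.8
Numerator = H - h = 18.9 - 10.2 = 8.7 m
Denominator = H - 1.3 = 18.9 - 1.3 = 17.6 m
Ratio = 8.7 / 17.6 = 0.49432
d = 23.2 * 0.49432^0.8 = 13.2 cm

13.2


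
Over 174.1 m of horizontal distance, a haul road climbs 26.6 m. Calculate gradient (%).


Formula: Gradient = rise / run * 100
Gradient = 26.6 / 174.1 * 100 = 15.3%

15.3


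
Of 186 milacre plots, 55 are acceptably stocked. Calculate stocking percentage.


Formula: Stocking % = stocked plots / total plots * 100
Stocking = 55 / 186 * 100
Stocking = 0.2957 * 100 = 29.6%

29.6


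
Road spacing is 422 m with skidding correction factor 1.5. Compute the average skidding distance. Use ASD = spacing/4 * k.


Formula: ASD = (spacing / 4) * correction
Uncorrected distance = spacing / 4 = 422 / 4 = 105.5 m
ASD = 105.5 * 1.5 = 158 m

158


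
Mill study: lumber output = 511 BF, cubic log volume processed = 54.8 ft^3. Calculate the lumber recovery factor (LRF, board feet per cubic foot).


Formula: LRF = Lumber Output (BF) / Log Input (ft^3)
LRF = 511 BF / 54.8 ft^3
LRF = 9.32 BF/ft^3

9.32


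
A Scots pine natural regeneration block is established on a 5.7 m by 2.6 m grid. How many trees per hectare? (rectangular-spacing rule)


Formula: TPH = 10000 m^2/ha / (spacing_x * spacing_y)
Area per tree = 5.7 m * 2.6 m = 14.82 m^2
TPH = 10000 / 14.82 = 675 trees/ha

675


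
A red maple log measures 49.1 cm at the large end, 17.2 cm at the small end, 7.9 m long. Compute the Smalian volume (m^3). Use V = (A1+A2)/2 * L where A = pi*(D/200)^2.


Smalian: V = (A1 + A2)/2 * L,  A = pi*(D/200)^2
A1 = pi*(49.1/200)^2 = 0.189345 m^2
A2 = pi*(17.2/200)^2 = 0.023235 m^2
V = (0.189345+0.023235)/2*7.9 = 0.8397 m^3

0.8397
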